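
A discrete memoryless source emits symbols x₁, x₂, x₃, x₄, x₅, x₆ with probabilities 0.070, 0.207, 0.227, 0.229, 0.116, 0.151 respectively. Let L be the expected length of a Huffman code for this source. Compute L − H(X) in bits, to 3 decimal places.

0.039 bits

Entropy H = −Σ p log₂ p ≈ 2.4839 bits.
Huffman merges: 7/100+29/250→93/500; 151/1000+93/500→337/1000; 207/1000+227/1000→217/500; 229/1000+337/1000→283/500; 217/500+283/500→1. L = 2523/1000 ≈ 2.5230.
L − H = 2.5230 − 2.4839 = 0.039 bits.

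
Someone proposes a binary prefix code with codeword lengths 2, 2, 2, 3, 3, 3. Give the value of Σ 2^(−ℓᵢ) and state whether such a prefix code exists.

With common denominator 2^3 = 8: Σ 2^(−ℓᵢ) = 2/8 + 2/8 + 2/8 + 1/8 + 1/8 + 1/8 = 9/8 = 1.125.
Kraft's inequality requires Σ ≤ 1; here Σ = 1.125 > 1, so no such prefix code exists.

1.125; no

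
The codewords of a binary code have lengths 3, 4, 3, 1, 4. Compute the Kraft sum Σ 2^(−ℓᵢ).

With common denominator 2^4 = 16: Σ 2^(−ℓᵢ) = 2/16 + 1/16 + 2/16 + 8/16 + 1/16 = 14/16 = 0.875.

0.875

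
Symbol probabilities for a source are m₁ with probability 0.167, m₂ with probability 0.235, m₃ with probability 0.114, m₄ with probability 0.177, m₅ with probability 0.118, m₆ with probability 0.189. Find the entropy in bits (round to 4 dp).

H = −Σ pᵢ log₂ pᵢ.
−0.167·log₂(0.167) = 0.4312
−0.235·log₂(0.235) = 0.4910
−0.114·log₂(0.114) = 0.3571
−0.177·log₂(0.177) = 0.4422
−0.118·log₂(0.118) = 0.3638
−0.189·log₂(0.189) = 0.4543
Sum ≈ 2.5396 → 2.5396 bits.

2.5396 bits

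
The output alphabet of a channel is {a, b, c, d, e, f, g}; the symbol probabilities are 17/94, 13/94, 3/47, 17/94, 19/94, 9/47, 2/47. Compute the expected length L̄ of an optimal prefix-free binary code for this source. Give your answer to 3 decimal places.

2.713 bits/symbol

Repeatedly combine the two least-probable nodes; the expected code length is the sum of the merged weights.
merge 2/47 + 3/47 → 5/47
merge 5/47 + 13/94 → 23/94
merge 17/94 + 17/94 → 17/47
merge 9/47 + 19/94 → 37/94
merge 23/94 + 17/47 → 57/94
merge 37/94 + 57/94 → 1
L = 5/47 + 23/94 + 17/47 + 37/94 + 57/94 + 1 = 255/94 ≈ 2.713 bits/symbol.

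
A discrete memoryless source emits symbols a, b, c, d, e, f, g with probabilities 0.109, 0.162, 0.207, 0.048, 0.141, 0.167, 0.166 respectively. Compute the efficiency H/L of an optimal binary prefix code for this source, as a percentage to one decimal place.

Entropy H = −Σ p log₂ p ≈ 2.7144 bits.
Huffman merges: 6/125+109/1000→157/1000; 141/1000+157/1000→149/500; 81/500+83/500→41/125; 167/1000+207/1000→187/500; 149/500+41/125→313/500; 187/500+313/500→1. L = 2783/1000 ≈ 2.7830.
Efficiency = H/L = 2.7144/2.7830 = 97.5%.

97.5%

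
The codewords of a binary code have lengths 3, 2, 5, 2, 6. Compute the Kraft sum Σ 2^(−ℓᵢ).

With common denominator 2^6 = 64: Σ 2^(−ℓᵢ) = 8/64 + 16/64 + 2/64 + 16/64 + 1/64 = 43/64 = 0.671875.

0.671875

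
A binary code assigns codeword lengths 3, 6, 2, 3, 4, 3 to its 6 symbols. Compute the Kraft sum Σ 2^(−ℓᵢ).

With common denominator 2^6 = 64: Σ 2^(−ℓᵢ) = 8/64 + 1/64 + 16/64 + 8/64 + 4/64 + 8/64 = 45/64 = 0.703125.

0.703125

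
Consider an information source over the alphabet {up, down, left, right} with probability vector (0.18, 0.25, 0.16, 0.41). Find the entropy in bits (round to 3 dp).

1.896 bits

H = −Σ pᵢ log₂ pᵢ.
−0.18·log₂(0.18) = 0.4453
−0.25·log₂(0.25) = 0.5000
−0.16·log₂(0.16) = 0.4230
−0.41·log₂(0.41) = 0.5274
Sum ≈ 1.8957 → 1.896 bits.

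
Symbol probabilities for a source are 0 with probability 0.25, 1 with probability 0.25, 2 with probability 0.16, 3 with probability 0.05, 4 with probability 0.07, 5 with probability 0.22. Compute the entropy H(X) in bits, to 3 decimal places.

2.388 bits

H = −Σ pᵢ log₂ pᵢ.
−0.25·log₂(0.25) = 0.5000
−0.25·log₂(0.25) = 0.5000
−0.16·log₂(0.16) = 0.4230
−0.05·log₂(0.05) = 0.2161
−0.07·log₂(0.07) = 0.2686
−0.22·log₂(0.22) = 0.4806
Sum ≈ 2.3882 → 2.388 bits.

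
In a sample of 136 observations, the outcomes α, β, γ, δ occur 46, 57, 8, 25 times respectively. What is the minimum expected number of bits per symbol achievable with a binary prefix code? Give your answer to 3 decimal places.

1.824 bits/symbol

Probabilities are the counts divided by 136.
Repeatedly combine the two least-probable nodes; the expected code length is the sum of the merged weights.
merge 1/17 + 25/136 → 33/136
merge 33/136 + 23/68 → 79/136
merge 57/136 + 79/136 → 1
L = 33/136 + 79/136 + 1 = 31/17 ≈ 1.824 bits/symbol.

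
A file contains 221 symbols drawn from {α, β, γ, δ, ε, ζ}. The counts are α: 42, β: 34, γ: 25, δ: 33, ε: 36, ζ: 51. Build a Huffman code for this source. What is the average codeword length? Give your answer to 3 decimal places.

2.579 bits/symbol

Probabilities are the counts divided by 221.
Repeatedly combine the two least-probable nodes; the expected code length is the sum of the merged weights.
merge 25/221 + 33/221 → 58/221
merge 2/13 + 36/221 → 70/221
merge 42/221 + 3/13 → 93/221
merge 58/221 + 70/221 → 128/221
merge 93/221 + 128/221 → 1
L = 58/221 + 70/221 + 93/221 + 128/221 + 1 = 570/221 ≈ 2.579 bits/symbol.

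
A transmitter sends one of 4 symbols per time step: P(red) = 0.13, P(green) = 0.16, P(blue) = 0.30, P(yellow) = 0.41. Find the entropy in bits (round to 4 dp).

H = −Σ pᵢ log₂ pᵢ.
−0.13·log₂(0.13) = 0.3826
−0.16·log₂(0.16) = 0.4230
−0.30·log₂(0.30) = 0.5211
−0.41·log₂(0.41) = 0.5274
Sum ≈ 1.8541 → 1.8541 bits.

1.8541 bits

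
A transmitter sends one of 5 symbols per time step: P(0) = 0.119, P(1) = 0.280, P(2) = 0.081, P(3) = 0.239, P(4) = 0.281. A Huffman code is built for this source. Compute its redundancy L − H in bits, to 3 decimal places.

0.019 bits

Entropy H = −Σ p log₂ p ≈ 2.1815 bits.
Huffman merges: 81/1000+119/1000→1/5; 1/5+239/1000→439/1000; 7/25+281/1000→561/1000; 439/1000+561/1000→1. L = 11/5 ≈ 2.2000.
L − H = 2.2000 − 2.1815 = 0.019 bits.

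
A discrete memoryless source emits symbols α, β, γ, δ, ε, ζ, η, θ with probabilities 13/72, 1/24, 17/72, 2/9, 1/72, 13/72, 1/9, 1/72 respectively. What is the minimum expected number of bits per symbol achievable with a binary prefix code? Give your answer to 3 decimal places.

2.639 bits/symbol

Repeatedly combine the two least-probable nodes; the expected code length is the sum of the merged weights.
merge 1/72 + 1/72 → 1/36
merge 1/36 + 1/24 → 5/72
merge 5/72 + 1/9 → 13/72
merge 13/72 + 13/72 → 13/36
merge 13/72 + 2/9 → 29/72
merge 17/72 + 13/36 → 43/72
merge 29/72 + 43/72 → 1
L = 1/36 + 5/72 + 13/72 + 13/36 + 29/72 + 43/72 + 1 = 95/36 ≈ 2.639 bits/symbol.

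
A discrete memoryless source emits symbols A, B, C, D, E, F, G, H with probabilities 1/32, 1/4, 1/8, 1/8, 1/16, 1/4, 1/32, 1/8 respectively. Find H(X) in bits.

2.6875 bits

Each probability is a power of 1/2, so log₂(1/p) is an integer.
H = Σ p·log₂(1/p) = 1/32·5 + 1/4·2 + 1/8·3 + 1/8·3 + 1/16·4 + 1/4·2 + 1/32·5 + 1/8·3 = 2.6875 bits.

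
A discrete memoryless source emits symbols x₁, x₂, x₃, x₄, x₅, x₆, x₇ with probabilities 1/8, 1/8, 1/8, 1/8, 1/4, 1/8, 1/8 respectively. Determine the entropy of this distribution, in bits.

Each probability is a power of 1/2, so log₂(1/p) is an integer.
H = Σ p·log₂(1/p) = 1/8·3 + 1/8·3 + 1/8·3 + 1/8·3 + 1/4·2 + 1/8·3 + 1/8·3 = 2.75 bits.

2.75 bits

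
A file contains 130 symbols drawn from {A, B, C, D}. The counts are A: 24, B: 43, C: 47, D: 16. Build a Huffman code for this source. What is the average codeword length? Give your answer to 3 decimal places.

Probabilities are the counts divided by 130.
Repeatedly combine the two least-probable nodes; the expected code length is the sum of the merged weights.
merge 8/65 + 12/65 → 4/13
merge 4/13 + 43/130 → 83/130
merge 47/130 + 83/130 → 1
L = 4/13 + 83/130 + 1 = 253/130 ≈ 1.946 bits/symbol.

1.946 bits/symbol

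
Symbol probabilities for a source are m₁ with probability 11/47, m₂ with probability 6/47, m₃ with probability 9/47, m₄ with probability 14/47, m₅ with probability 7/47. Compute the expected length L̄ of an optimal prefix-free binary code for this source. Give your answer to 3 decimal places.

2.277 bits/symbol

Repeatedly combine the two least-probable nodes; the expected code length is the sum of the merged weights.
merge 6/47 + 7/47 → 13/47
merge 9/47 + 11/47 → 20/47
merge 13/47 + 14/47 → 27/47
merge 20/47 + 27/47 → 1
L = 13/47 + 20/47 + 27/47 + 1 = 107/47 ≈ 2.277 bits/symbol.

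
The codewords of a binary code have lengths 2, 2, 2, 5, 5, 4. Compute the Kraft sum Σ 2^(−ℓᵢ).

With common denominator 2^5 = 32: Σ 2^(−ℓᵢ) = 8/32 + 8/32 + 8/32 + 1/32 + 1/32 + 2/32 = 28/32 = 0.875.

0.875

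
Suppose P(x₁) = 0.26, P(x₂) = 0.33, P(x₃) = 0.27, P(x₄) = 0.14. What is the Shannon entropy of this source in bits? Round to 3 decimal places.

H = −Σ pᵢ log₂ pᵢ.
−0.26·log₂(0.26) = 0.5053
−0.33·log₂(0.33) = 0.5278
−0.27·log₂(0.27) = 0.5100
−0.14·log₂(0.14) = 0.3971
Sum ≈ 1.9402 → 1.940 bits.

1.940 bits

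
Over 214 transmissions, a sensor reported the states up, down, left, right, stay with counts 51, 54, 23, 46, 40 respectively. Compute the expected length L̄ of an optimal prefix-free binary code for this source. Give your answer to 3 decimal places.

Probabilities are the counts divided by 214.
Repeatedly combine the two least-probable nodes; the expected code length is the sum of the merged weights.
merge 23/214 + 20/107 → 63/214
merge 23/107 + 51/214 → 97/214
merge 27/107 + 63/214 → 117/214
merge 97/214 + 117/214 → 1
L = 63/214 + 97/214 + 117/214 + 1 = 491/214 ≈ 2.294 bits/symbol.

2.294 bits/symbol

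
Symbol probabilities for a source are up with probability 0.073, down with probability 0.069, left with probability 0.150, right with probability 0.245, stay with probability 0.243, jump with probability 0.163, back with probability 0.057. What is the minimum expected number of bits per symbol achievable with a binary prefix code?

2.638 bits/symbol

Repeatedly combine the two least-probable nodes; the expected code length is the sum of the merged weights.
merge 57/1000 + 69/1000 → 63/500
merge 73/1000 + 63/500 → 199/1000
merge 3/20 + 163/1000 → 313/1000
merge 199/1000 + 243/1000 → 221/500
merge 49/200 + 313/1000 → 279/500
merge 221/500 + 279/500 → 1
L = 63/500 + 199/1000 + 313/1000 + 221/500 + 279/500 + 1 = 1319/500 = 2.638 bits/symbol.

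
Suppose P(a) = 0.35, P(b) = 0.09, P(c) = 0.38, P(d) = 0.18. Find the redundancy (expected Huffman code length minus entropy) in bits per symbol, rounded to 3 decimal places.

0.071 bits

Entropy H = −Σ p log₂ p ≈ 1.8185 bits.
Huffman merges: 9/100+9/50→27/100; 27/100+7/20→31/50; 19/50+31/50→1. L = 189/100 ≈ 1.8900.
L − H = 1.8900 − 1.8185 = 0.071 bits.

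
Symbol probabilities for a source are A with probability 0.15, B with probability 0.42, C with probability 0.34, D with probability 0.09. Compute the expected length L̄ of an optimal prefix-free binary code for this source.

Repeatedly combine the two least-probable nodes; the expected code length is the sum of the merged weights.
merge 9/100 + 3/20 → 6/25
merge 6/25 + 17/50 → 29/50
merge 21/50 + 29/50 → 1
L = 6/25 + 29/50 + 1 = 91/50 = 1.82 bits/symbol.

1.82 bits/symbol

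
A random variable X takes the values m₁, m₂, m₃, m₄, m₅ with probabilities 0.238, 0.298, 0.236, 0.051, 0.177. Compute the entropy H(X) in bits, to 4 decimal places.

2.1661 bits

H = −Σ pᵢ log₂ pᵢ.
−0.238·log₂(0.238) = 0.4929
−0.298·log₂(0.298) = 0.5205
−0.236·log₂(0.236) = 0.4916
−0.051·log₂(0.051) = 0.2190
−0.177·log₂(0.177) = 0.4422
Sum ≈ 2.1661 → 2.1661 bits.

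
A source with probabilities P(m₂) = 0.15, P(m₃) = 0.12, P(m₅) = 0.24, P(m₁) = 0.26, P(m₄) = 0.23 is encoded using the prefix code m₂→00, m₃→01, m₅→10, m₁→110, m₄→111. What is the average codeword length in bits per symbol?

2.49 bits/symbol

L̄ = Σ pᵢ·ℓᵢ = 0.15·2 + 0.12·2 + 0.24·2 + 0.26·3 + 0.23·3 = 2.49 bits/symbol.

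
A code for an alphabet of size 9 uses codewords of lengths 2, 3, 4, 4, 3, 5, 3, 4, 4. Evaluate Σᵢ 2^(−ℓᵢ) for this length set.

With common denominator 2^5 = 32: Σ 2^(−ℓᵢ) = 8/32 + 4/32 + 2/32 + 2/32 + 4/32 + 1/32 + 4/32 + 2/32 + 2/32 = 29/32 = 0.90625.

0.90625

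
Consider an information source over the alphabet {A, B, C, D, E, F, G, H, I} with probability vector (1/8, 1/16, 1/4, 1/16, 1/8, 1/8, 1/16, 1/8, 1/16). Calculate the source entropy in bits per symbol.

3 bits

Each probability is a power of 1/2, so log₂(1/p) is an integer.
H = Σ p·log₂(1/p) = 1/8·3 + 1/16·4 + 1/4·2 + 1/16·4 + 1/8·3 + 1/8·3 + 1/16·4 + 1/8·3 + 1/16·4 = 3 bits.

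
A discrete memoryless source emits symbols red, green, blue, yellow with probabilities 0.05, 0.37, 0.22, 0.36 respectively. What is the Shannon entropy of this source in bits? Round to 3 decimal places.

1.758 bits

H = −Σ pᵢ log₂ pᵢ.
−0.05·log₂(0.05) = 0.2161
−0.37·log₂(0.37) = 0.5307
−0.22·log₂(0.22) = 0.4806
−0.36·log₂(0.36) = 0.5306
Sum ≈ 1.7580 → 1.758 bits.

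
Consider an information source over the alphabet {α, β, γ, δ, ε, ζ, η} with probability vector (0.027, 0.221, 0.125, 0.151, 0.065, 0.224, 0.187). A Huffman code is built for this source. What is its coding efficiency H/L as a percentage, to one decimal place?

Entropy H = −Σ p log₂ p ≈ 2.6010 bits.
Huffman merges: 27/1000+13/200→23/250; 23/250+1/8→217/1000; 151/1000+187/1000→169/500; 217/1000+221/1000→219/500; 28/125+169/500→281/500; 219/500+281/500→1. L = 2647/1000 ≈ 2.6470.
Efficiency = H/L = 2.6010/2.6470 = 98.3%.

98.3%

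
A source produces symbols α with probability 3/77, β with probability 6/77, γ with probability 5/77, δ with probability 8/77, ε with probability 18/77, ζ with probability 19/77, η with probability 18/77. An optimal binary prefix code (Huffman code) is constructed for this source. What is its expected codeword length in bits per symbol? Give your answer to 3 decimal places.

Repeatedly combine the two least-probable nodes; the expected code length is the sum of the merged weights.
merge 3/77 + 5/77 → 8/77
merge 6/77 + 8/77 → 2/11
merge 8/77 + 2/11 → 2/7
merge 18/77 + 18/77 → 36/77
merge 19/77 + 2/7 → 41/77
merge 36/77 + 41/77 → 1
L = 8/77 + 2/11 + 2/7 + 36/77 + 41/77 + 1 = 18/7 ≈ 2.571 bits/symbol.

2.571 bits/symbol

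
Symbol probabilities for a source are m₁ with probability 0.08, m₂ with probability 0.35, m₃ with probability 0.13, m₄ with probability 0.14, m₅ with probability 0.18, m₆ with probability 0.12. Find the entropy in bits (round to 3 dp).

2.414 bits

H = −Σ pᵢ log₂ pᵢ.
−0.08·log₂(0.08) = 0.2915
−0.35·log₂(0.35) = 0.5301
−0.13·log₂(0.13) = 0.3826
−0.14·log₂(0.14) = 0.3971
−0.18·log₂(0.18) = 0.4453
−0.12·log₂(0.12) = 0.3671
Sum ≈ 2.4137 → 2.414 bits.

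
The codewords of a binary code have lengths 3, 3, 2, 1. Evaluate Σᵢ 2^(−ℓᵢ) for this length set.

1

With common denominator 2^3 = 8: Σ 2^(−ℓᵢ) = 1/8 + 1/8 + 2/8 + 4/8 = 8/8 = 1.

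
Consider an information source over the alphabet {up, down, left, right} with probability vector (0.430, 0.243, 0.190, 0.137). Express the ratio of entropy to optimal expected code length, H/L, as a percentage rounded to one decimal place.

Entropy H = −Σ p log₂ p ≈ 1.8676 bits.
Huffman merges: 137/1000+19/100→327/1000; 243/1000+327/1000→57/100; 43/100+57/100→1. L = 1897/1000 ≈ 1.8970.
Efficiency = H/L = 1.8676/1.8970 = 98.5%.

98.5%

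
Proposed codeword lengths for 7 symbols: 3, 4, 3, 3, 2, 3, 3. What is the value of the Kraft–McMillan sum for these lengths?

0.9375

With common denominator 2^4 = 16: Σ 2^(−ℓᵢ) = 2/16 + 1/16 + 2/16 + 2/16 + 4/16 + 2/16 + 2/16 = 15/16 = 0.9375.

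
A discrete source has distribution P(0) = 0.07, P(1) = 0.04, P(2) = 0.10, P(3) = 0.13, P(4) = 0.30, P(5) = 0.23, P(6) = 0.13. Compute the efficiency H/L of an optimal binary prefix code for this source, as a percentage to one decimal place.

99.2%

Entropy H = −Σ p log₂ p ≈ 2.5605 bits.
Huffman merges: 1/25+7/100→11/100; 1/10+11/100→21/100; 13/100+13/100→13/50; 21/100+23/100→11/25; 13/50+3/10→14/25; 11/25+14/25→1. L = 129/50 ≈ 2.5800.
Efficiency = H/L = 2.5605/2.5800 = 99.2%.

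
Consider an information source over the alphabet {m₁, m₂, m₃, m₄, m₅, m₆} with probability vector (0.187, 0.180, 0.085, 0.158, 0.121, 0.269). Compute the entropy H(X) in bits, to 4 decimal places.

2.4988 bits

H = −Σ pᵢ log₂ pᵢ.
−0.187·log₂(0.187) = 0.4523
−0.180·log₂(0.180) = 0.4453
−0.085·log₂(0.085) = 0.3023
−0.158·log₂(0.158) = 0.4206
−0.121·log₂(0.121) = 0.3687
−0.269·log₂(0.269) = 0.5096
Sum ≈ 2.4988 → 2.4988 bits.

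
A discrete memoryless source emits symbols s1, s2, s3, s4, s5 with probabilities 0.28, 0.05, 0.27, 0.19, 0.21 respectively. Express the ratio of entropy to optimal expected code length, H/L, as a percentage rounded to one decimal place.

Entropy H = −Σ p log₂ p ≈ 2.1684 bits.
Huffman merges: 1/20+19/100→6/25; 21/100+6/25→9/20; 27/100+7/25→11/20; 9/20+11/20→1. L = 56/25 ≈ 2.2400.
Efficiency = H/L = 2.1684/2.2400 = 96.8%.

96.8%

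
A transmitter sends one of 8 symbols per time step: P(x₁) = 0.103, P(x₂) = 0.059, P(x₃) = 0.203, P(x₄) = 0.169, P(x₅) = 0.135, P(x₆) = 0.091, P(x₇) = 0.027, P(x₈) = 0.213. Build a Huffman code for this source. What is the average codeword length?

2.847 bits/symbol

Repeatedly combine the two least-probable nodes; the expected code length is the sum of the merged weights.
merge 27/1000 + 59/1000 → 43/500
merge 43/500 + 91/1000 → 177/1000
merge 103/1000 + 27/200 → 119/500
merge 169/1000 + 177/1000 → 173/500
merge 203/1000 + 213/1000 → 52/125
merge 119/500 + 173/500 → 73/125
merge 52/125 + 73/125 → 1
L = 43/500 + 177/1000 + 119/500 + 173/500 + 52/125 + 73/125 + 1 = 2847/1000 = 2.847 bits/symbol.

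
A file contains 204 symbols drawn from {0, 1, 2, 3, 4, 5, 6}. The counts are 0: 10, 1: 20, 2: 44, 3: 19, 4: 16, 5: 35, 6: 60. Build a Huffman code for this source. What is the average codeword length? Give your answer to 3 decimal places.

Probabilities are the counts divided by 204.
Repeatedly combine the two least-probable nodes; the expected code length is the sum of the merged weights.
merge 5/102 + 4/51 → 13/102
merge 19/204 + 5/51 → 13/68
merge 13/102 + 35/204 → 61/204
merge 13/68 + 11/51 → 83/204
merge 5/17 + 61/204 → 121/204
merge 83/204 + 121/204 → 1
L = 13/102 + 13/68 + 61/204 + 83/204 + 121/204 + 1 = 89/34 ≈ 2.618 bits/symbol.

2.618 bits/symbol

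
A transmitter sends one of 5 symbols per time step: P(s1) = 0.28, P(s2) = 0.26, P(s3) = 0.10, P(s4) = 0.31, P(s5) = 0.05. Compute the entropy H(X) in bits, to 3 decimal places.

2.092 bits

H = −Σ pᵢ log₂ pᵢ.
−0.28·log₂(0.28) = 0.5142
−0.26·log₂(0.26) = 0.5053
−0.10·log₂(0.10) = 0.3322
−0.31·log₂(0.31) = 0.5238
−0.05·log₂(0.05) = 0.2161
Sum ≈ 2.0916 → 2.092 bits.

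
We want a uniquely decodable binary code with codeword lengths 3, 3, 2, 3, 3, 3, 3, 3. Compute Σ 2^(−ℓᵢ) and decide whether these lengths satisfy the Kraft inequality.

With common denominator 2^3 = 8: Σ 2^(−ℓᵢ) = 1/8 + 1/8 + 2/8 + 1/8 + 1/8 + 1/8 + 1/8 + 1/8 = 9/8 = 1.125.
Kraft's inequality requires Σ ≤ 1; here Σ = 1.125 > 1, so no such prefix code exists.

1.125; no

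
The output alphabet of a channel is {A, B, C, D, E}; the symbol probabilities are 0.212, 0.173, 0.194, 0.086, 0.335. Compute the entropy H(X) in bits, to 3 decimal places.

2.204 bits

H = −Σ pᵢ log₂ pᵢ.
−0.212·log₂(0.212) = 0.4744
−0.173·log₂(0.173) = 0.4379
−0.194·log₂(0.194) = 0.4590
−0.086·log₂(0.086) = 0.3044
−0.335·log₂(0.335) = 0.5286
Sum ≈ 2.2042 → 2.204 bits.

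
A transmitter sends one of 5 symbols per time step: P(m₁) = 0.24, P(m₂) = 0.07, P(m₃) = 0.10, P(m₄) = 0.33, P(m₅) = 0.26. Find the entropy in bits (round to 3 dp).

2.128 bits

H = −Σ pᵢ log₂ pᵢ.
−0.24·log₂(0.24) = 0.4941
−0.07·log₂(0.07) = 0.2686
−0.10·log₂(0.10) = 0.3322
−0.33·log₂(0.33) = 0.5278
−0.26·log₂(0.26) = 0.5053
Sum ≈ 2.1280 → 2.128 bits.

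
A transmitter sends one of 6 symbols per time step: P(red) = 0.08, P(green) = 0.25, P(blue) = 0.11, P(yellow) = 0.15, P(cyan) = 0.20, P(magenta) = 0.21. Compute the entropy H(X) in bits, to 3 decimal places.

2.490 bits

H = −Σ pᵢ log₂ pᵢ.
−0.08·log₂(0.08) = 0.2915
−0.25·log₂(0.25) = 0.5000
−0.11·log₂(0.11) = 0.3503
−0.15·log₂(0.15) = 0.4105
−0.20·log₂(0.20) = 0.4644
−0.21·log₂(0.21) = 0.4728
Sum ≈ 2.4895 → 2.490 bits.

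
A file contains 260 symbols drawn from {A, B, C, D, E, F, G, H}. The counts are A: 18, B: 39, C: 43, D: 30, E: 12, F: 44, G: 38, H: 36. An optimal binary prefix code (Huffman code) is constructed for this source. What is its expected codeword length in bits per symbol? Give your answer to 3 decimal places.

2.946 bits/symbol

Probabilities are the counts divided by 260.
Repeatedly combine the two least-probable nodes; the expected code length is the sum of the merged weights.
merge 3/65 + 9/130 → 3/26
merge 3/26 + 3/26 → 3/13
merge 9/65 + 19/130 → 37/130
merge 3/20 + 43/260 → 41/130
merge 11/65 + 3/13 → 2/5
merge 37/130 + 41/130 → 3/5
merge 2/5 + 3/5 → 1
L = 3/26 + 3/13 + 37/130 + 41/130 + 2/5 + 3/5 + 1 = 383/130 ≈ 2.946 bits/symbol.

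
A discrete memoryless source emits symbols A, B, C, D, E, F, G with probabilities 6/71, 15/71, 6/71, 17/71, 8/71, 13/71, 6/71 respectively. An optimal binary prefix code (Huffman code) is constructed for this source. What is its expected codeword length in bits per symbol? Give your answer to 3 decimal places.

2.718 bits/symbol

Repeatedly combine the two least-probable nodes; the expected code length is the sum of the merged weights.
merge 6/71 + 6/71 → 12/71
merge 6/71 + 8/71 → 14/71
merge 12/71 + 13/71 → 25/71
merge 14/71 + 15/71 → 29/71
merge 17/71 + 25/71 → 42/71
merge 29/71 + 42/71 → 1
L = 12/71 + 14/71 + 25/71 + 29/71 + 42/71 + 1 = 193/71 ≈ 2.718 bits/symbol.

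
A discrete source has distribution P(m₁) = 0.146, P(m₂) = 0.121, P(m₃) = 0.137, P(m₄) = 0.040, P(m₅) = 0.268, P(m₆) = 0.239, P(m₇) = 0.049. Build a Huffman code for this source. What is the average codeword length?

2.582 bits/symbol

Repeatedly combine the two least-probable nodes; the expected code length is the sum of the merged weights.
merge 1/25 + 49/1000 → 89/1000
merge 89/1000 + 121/1000 → 21/100
merge 137/1000 + 73/500 → 283/1000
merge 21/100 + 239/1000 → 449/1000
merge 67/250 + 283/1000 → 551/1000
merge 449/1000 + 551/1000 → 1
L = 89/1000 + 21/100 + 283/1000 + 449/1000 + 551/1000 + 1 = 1291/500 = 2.582 bits/symbol.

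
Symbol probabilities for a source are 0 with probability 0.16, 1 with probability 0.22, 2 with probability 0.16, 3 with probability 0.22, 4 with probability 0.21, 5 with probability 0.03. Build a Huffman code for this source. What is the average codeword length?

Repeatedly combine the two least-probable nodes; the expected code length is the sum of the merged weights.
merge 3/100 + 4/25 → 19/100
merge 4/25 + 19/100 → 7/20
merge 21/100 + 11/50 → 43/100
merge 11/50 + 7/20 → 57/100
merge 43/100 + 57/100 → 1
L = 19/100 + 7/20 + 43/100 + 57/100 + 1 = 127/50 = 2.54 bits/symbol.

2.54 bits/symbol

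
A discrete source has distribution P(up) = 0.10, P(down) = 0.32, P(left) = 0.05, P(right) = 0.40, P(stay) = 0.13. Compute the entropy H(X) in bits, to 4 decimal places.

H = −Σ pᵢ log₂ pᵢ.
−0.10·log₂(0.10) = 0.3322
−0.32·log₂(0.32) = 0.5260
−0.05·log₂(0.05) = 0.2161
−0.40·log₂(0.40) = 0.5288
−0.13·log₂(0.13) = 0.3826
Sum ≈ 1.9857 → 1.9857 bits.

1.9857 bits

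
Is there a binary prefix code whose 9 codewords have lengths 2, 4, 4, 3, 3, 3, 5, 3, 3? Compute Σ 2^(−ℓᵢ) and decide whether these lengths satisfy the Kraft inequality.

With common denominator 2^5 = 32: Σ 2^(−ℓᵢ) = 8/32 + 2/32 + 2/32 + 4/32 + 4/32 + 4/32 + 1/32 + 4/32 + 4/32 = 33/32 = 1.03125.
Kraft's inequality requires Σ ≤ 1; here Σ = 1.03125 > 1, so no such prefix code exists.

1.03125; no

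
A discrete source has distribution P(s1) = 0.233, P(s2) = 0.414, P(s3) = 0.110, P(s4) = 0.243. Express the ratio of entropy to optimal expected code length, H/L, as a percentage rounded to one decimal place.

Entropy H = −Σ p log₂ p ≈ 1.8626 bits.
Huffman merges: 11/100+233/1000→343/1000; 243/1000+343/1000→293/500; 207/500+293/500→1. L = 1929/1000 ≈ 1.9290.
Efficiency = H/L = 1.8626/1.9290 = 96.6%.

96.6%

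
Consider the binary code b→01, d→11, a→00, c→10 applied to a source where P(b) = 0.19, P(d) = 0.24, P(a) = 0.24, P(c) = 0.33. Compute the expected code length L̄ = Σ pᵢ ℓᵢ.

2 bits/symbol

L̄ = Σ pᵢ·ℓᵢ = 0.19·2 + 0.24·2 + 0.24·2 + 0.33·2 = 2 bits/symbol.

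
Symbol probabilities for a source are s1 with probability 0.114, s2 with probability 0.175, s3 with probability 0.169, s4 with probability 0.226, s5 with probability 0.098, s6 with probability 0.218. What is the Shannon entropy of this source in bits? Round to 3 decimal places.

2.523 bits

H = −Σ pᵢ log₂ pᵢ.
−0.114·log₂(0.114) = 0.3571
−0.175·log₂(0.175) = 0.4401
−0.169·log₂(0.169) = 0.4335
−0.226·log₂(0.226) = 0.4849
−0.098·log₂(0.098) = 0.3284
−0.218·log₂(0.218) = 0.4791
Sum ≈ 2.5231 → 2.523 bits.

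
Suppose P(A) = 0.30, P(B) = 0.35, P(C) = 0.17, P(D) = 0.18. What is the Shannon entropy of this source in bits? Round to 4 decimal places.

H = −Σ pᵢ log₂ pᵢ.
−0.30·log₂(0.30) = 0.5211
−0.35·log₂(0.35) = 0.5301
−0.17·log₂(0.17) = 0.4346
−0.18·log₂(0.18) = 0.4453
Sum ≈ 1.9311 → 1.9311 bits.

1.9311 bits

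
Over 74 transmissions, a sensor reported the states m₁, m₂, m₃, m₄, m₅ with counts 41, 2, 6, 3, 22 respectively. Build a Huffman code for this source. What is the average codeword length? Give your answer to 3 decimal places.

Probabilities are the counts divided by 74.
Repeatedly combine the two least-probable nodes; the expected code length is the sum of the merged weights.
merge 1/37 + 3/74 → 5/74
merge 5/74 + 3/37 → 11/74
merge 11/74 + 11/37 → 33/74
merge 33/74 + 41/74 → 1
L = 5/74 + 11/74 + 33/74 + 1 = 123/74 ≈ 1.662 bits/symbol.

1.662 bits/symbol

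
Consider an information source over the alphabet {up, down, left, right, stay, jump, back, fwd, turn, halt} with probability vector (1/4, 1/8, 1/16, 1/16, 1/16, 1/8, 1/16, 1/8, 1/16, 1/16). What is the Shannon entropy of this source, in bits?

3.125 bits

Each probability is a power of 1/2, so log₂(1/p) is an integer.
H = Σ p·log₂(1/p) = 1/4·2 + 1/8·3 + 1/16·4 + 1/16·4 + 1/16·4 + 1/8·3 + 1/16·4 + 1/8·3 + 1/16·4 + 1/16·4 = 3.125 bits.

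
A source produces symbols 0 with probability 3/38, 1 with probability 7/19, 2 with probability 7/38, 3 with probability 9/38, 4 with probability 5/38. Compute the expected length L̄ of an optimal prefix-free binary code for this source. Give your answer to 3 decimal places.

Repeatedly combine the two least-probable nodes; the expected code length is the sum of the merged weights.
merge 3/38 + 5/38 → 4/19
merge 7/38 + 4/19 → 15/38
merge 9/38 + 7/19 → 23/38
merge 15/38 + 23/38 → 1
L = 4/19 + 15/38 + 23/38 + 1 = 42/19 ≈ 2.211 bits/symbol.

2.211 bits/symbol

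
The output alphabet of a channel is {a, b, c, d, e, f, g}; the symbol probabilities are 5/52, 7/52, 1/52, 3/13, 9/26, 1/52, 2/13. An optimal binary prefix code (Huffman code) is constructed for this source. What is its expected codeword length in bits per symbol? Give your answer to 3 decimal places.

Repeatedly combine the two least-probable nodes; the expected code length is the sum of the merged weights.
merge 1/52 + 1/52 → 1/26
merge 1/26 + 5/52 → 7/52
merge 7/52 + 7/52 → 7/26
merge 2/13 + 3/13 → 5/13
merge 7/26 + 9/26 → 8/13
merge 5/13 + 8/13 → 1
L = 1/26 + 7/52 + 7/26 + 5/13 + 8/13 + 1 = 127/52 ≈ 2.442 bits/symbol.

2.442 bits/symbol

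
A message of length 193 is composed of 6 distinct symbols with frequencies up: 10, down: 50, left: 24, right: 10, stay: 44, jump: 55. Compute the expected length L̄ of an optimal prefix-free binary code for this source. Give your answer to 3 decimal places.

2.332 bits/symbol

Probabilities are the counts divided by 193.
Repeatedly combine the two least-probable nodes; the expected code length is the sum of the merged weights.
merge 10/193 + 10/193 → 20/193
merge 20/193 + 24/193 → 44/193
merge 44/193 + 44/193 → 88/193
merge 50/193 + 55/193 → 105/193
merge 88/193 + 105/193 → 1
L = 20/193 + 44/193 + 88/193 + 105/193 + 1 = 450/193 ≈ 2.332 bits/symbol.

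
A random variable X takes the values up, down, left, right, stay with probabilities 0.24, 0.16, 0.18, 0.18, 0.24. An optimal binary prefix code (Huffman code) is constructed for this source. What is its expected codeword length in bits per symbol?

Repeatedly combine the two least-probable nodes; the expected code length is the sum of the merged weights.
merge 4/25 + 9/50 → 17/50
merge 9/50 + 6/25 → 21/50
merge 6/25 + 17/50 → 29/50
merge 21/50 + 29/50 → 1
L = 17/50 + 21/50 + 29/50 + 1 = 117/50 = 2.34 bits/symbol.

2.34 bits/symbol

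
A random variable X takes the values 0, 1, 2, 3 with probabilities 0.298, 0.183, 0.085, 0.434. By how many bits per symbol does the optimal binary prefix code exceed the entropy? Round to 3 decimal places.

Entropy H = −Σ p log₂ p ≈ 1.7938 bits.
Huffman merges: 17/200+183/1000→67/250; 67/250+149/500→283/500; 217/500+283/500→1. L = 917/500 ≈ 1.8340.
L − H = 1.8340 − 1.7938 = 0.040 bits.

0.040 bits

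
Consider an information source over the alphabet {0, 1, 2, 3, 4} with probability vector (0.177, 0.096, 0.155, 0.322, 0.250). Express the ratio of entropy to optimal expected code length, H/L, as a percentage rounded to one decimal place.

Entropy H = −Σ p log₂ p ≈ 2.2101 bits.
Huffman merges: 12/125+31/200→251/1000; 177/1000+1/4→427/1000; 251/1000+161/500→573/1000; 427/1000+573/1000→1. L = 2251/1000 ≈ 2.2510.
Efficiency = H/L = 2.2101/2.2510 = 98.2%.

98.2%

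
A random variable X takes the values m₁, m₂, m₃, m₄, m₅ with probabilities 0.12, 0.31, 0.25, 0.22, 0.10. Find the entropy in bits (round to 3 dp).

H = −Σ pᵢ log₂ pᵢ.
−0.12·log₂(0.12) = 0.3671
−0.31·log₂(0.31) = 0.5238
−0.25·log₂(0.25) = 0.5000
−0.22·log₂(0.22) = 0.4806
−0.10·log₂(0.10) = 0.3322
Sum ≈ 2.2036 → 2.204 bits.

2.204 bits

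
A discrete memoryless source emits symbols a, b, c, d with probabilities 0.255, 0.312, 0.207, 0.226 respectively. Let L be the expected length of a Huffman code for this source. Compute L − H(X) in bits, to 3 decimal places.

Entropy H = −Σ p log₂ p ≈ 1.9823 bits.
Huffman merges: 207/1000+113/500→433/1000; 51/200+39/125→567/1000; 433/1000+567/1000→1. L = 2 ≈ 2.0000.
L − H = 2.0000 − 1.9823 = 0.018 bits.

0.018 bits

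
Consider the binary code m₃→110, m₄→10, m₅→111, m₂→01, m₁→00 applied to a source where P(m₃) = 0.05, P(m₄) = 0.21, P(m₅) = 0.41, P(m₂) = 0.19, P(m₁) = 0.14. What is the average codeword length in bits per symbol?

L̄ = Σ pᵢ·ℓᵢ = 0.05·3 + 0.21·2 + 0.41·3 + 0.19·2 + 0.14·2 = 2.46 bits/symbol.

2.46 bits/symbol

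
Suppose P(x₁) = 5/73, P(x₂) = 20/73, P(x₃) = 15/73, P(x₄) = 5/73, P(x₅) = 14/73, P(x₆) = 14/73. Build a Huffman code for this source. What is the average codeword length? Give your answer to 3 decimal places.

Repeatedly combine the two least-probable nodes; the expected code length is the sum of the merged weights.
merge 5/73 + 5/73 → 10/73
merge 10/73 + 14/73 → 24/73
merge 14/73 + 15/73 → 29/73
merge 20/73 + 24/73 → 44/73
merge 29/73 + 44/73 → 1
L = 10/73 + 24/73 + 29/73 + 44/73 + 1 = 180/73 ≈ 2.466 bits/symbol.

2.466 bits/symbol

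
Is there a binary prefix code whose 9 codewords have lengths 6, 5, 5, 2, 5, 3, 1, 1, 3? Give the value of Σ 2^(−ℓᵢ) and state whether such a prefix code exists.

1.609375; no

With common denominator 2^6 = 64: Σ 2^(−ℓᵢ) = 1/64 + 2/64 + 2/64 + 16/64 + 2/64 + 8/64 + 32/64 + 32/64 + 8/64 = 103/64 = 1.609375.
Kraft's inequality requires Σ ≤ 1; here Σ = 1.609375 > 1, so no such prefix code exists.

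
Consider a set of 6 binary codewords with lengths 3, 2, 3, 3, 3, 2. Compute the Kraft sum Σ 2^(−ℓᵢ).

1

With common denominator 2^3 = 8: Σ 2^(−ℓᵢ) = 1/8 + 2/8 + 1/8 + 1/8 + 1/8 + 2/8 = 8/8 = 1.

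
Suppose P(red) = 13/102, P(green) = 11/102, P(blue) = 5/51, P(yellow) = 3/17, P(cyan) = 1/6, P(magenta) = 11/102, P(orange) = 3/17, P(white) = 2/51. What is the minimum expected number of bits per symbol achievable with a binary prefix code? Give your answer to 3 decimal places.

Repeatedly combine the two least-probable nodes; the expected code length is the sum of the merged weights.
merge 2/51 + 5/51 → 7/51
merge 11/102 + 11/102 → 11/51
merge 13/102 + 7/51 → 9/34
merge 1/6 + 3/17 → 35/102
merge 3/17 + 11/51 → 20/51
merge 9/34 + 35/102 → 31/51
merge 20/51 + 31/51 → 1
L = 7/51 + 11/51 + 9/34 + 35/102 + 20/51 + 31/51 + 1 = 151/51 ≈ 2.961 bits/symbol.

2.961 bits/symbol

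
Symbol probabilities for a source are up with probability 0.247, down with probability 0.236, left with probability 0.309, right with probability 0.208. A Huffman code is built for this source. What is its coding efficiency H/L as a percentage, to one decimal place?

99.2%

Entropy H = −Σ p log₂ p ≈ 1.9847 bits.
Huffman merges: 26/125+59/250→111/250; 247/1000+309/1000→139/250; 111/250+139/250→1. L = 2 ≈ 2.0000.
Efficiency = H/L = 1.9847/2.0000 = 99.2%.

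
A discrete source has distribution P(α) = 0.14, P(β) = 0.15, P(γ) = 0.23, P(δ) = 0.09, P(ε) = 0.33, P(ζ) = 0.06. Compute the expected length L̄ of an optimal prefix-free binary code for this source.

Repeatedly combine the two least-probable nodes; the expected code length is the sum of the merged weights.
merge 3/50 + 9/100 → 3/20
merge 7/50 + 3/20 → 29/100
merge 3/20 + 23/100 → 19/50
merge 29/100 + 33/100 → 31/50
merge 19/50 + 31/50 → 1
L = 3/20 + 29/100 + 19/50 + 31/50 + 1 = 61/25 = 2.44 bits/symbol.

2.44 bits/symbol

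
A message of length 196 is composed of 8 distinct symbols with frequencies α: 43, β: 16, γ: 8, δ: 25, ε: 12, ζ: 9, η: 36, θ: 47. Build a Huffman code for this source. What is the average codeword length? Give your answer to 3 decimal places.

2.770 bits/symbol

Probabilities are the counts divided by 196.
Repeatedly combine the two least-probable nodes; the expected code length is the sum of the merged weights.
merge 2/49 + 9/196 → 17/196
merge 3/49 + 4/49 → 1/7
merge 17/196 + 25/196 → 3/14
merge 1/7 + 9/49 → 16/49
merge 3/14 + 43/196 → 85/196
merge 47/196 + 16/49 → 111/196
merge 85/196 + 111/196 → 1
L = 17/196 + 1/7 + 3/14 + 16/49 + 85/196 + 111/196 + 1 = 543/196 ≈ 2.770 bits/symbol.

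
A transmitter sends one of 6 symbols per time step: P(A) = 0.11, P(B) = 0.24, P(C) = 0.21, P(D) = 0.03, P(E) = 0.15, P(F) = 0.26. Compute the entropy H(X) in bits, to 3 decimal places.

2.385 bits

H = −Σ pᵢ log₂ pᵢ.
−0.11·log₂(0.11) = 0.3503
−0.24·log₂(0.24) = 0.4941
−0.21·log₂(0.21) = 0.4728
−0.03·log₂(0.03) = 0.1518
−0.15·log₂(0.15) = 0.4105
−0.26·log₂(0.26) = 0.5053
Sum ≈ 2.3848 → 2.385 bits.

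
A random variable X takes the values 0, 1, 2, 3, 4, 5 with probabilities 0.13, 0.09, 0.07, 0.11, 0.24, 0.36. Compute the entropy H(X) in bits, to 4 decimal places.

2.3389 bits

H = −Σ pᵢ log₂ pᵢ.
−0.13·log₂(0.13) = 0.3826
−0.09·log₂(0.09) = 0.3127
−0.07·log₂(0.07) = 0.2686
−0.11·log₂(0.11) = 0.3503
−0.24·log₂(0.24) = 0.4941
−0.36·log₂(0.36) = 0.5306
Sum ≈ 2.3389 → 2.3389 bits.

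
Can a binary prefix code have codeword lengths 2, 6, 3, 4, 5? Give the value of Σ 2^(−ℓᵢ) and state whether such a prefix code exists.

With common denominator 2^6 = 64: Σ 2^(−ℓᵢ) = 16/64 + 1/64 + 8/64 + 4/64 + 2/64 = 31/64 = 0.484375.
Kraft's inequality requires Σ ≤ 1; here Σ = 0.484375 ≤ 1, so such a prefix code exists.

0.484375; yes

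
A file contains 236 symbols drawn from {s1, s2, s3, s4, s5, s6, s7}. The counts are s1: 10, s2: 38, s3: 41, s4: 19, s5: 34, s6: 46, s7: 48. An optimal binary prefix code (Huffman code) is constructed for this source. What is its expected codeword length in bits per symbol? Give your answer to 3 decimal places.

2.725 bits/symbol

Probabilities are the counts divided by 236.
Repeatedly combine the two least-probable nodes; the expected code length is the sum of the merged weights.
merge 5/118 + 19/236 → 29/236
merge 29/236 + 17/118 → 63/236
merge 19/118 + 41/236 → 79/236
merge 23/118 + 12/59 → 47/118
merge 63/236 + 79/236 → 71/118
merge 47/118 + 71/118 → 1
L = 29/236 + 63/236 + 79/236 + 47/118 + 71/118 + 1 = 643/236 ≈ 2.725 bits/symbol.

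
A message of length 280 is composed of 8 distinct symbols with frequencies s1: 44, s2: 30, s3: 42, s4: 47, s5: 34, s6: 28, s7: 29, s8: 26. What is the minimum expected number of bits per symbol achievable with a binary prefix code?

Probabilities are the counts divided by 280.
Repeatedly combine the two least-probable nodes; the expected code length is the sum of the merged weights.
merge 13/140 + 1/10 → 27/140
merge 29/280 + 3/28 → 59/280
merge 17/140 + 3/20 → 19/70
merge 11/70 + 47/280 → 13/40
merge 27/140 + 59/280 → 113/280
merge 19/70 + 13/40 → 167/280
merge 113/280 + 167/280 → 1
L = 27/140 + 59/280 + 19/70 + 13/40 + 113/280 + 167/280 + 1 = 3 bits/symbol.

3 bits/symbol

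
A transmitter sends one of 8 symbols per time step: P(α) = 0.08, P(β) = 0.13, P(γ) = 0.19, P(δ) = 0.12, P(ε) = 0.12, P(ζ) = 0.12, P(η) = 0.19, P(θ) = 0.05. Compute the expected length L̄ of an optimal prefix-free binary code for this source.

Repeatedly combine the two least-probable nodes; the expected code length is the sum of the merged weights.
merge 1/20 + 2/25 → 13/100
merge 3/25 + 3/25 → 6/25
merge 3/25 + 13/100 → 1/4
merge 13/100 + 19/100 → 8/25
merge 19/100 + 6/25 → 43/100
merge 1/4 + 8/25 → 57/100
merge 43/100 + 57/100 → 1
L = 13/100 + 6/25 + 1/4 + 8/25 + 43/100 + 57/100 + 1 = 147/50 = 2.94 bits/symbol.

2.94 bits/symbol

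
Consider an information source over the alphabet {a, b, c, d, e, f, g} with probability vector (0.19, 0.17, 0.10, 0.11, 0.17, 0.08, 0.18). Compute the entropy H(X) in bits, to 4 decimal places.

2.7437 bits

H = −Σ pᵢ log₂ pᵢ.
−0.19·log₂(0.19) = 0.4552
−0.17·log₂(0.17) = 0.4346
−0.10·log₂(0.10) = 0.3322
−0.11·log₂(0.11) = 0.3503
−0.17·log₂(0.17) = 0.4346
−0.08·log₂(0.08) = 0.2915
−0.18·log₂(0.18) = 0.4453
Sum ≈ 2.7437 → 2.7437 bits.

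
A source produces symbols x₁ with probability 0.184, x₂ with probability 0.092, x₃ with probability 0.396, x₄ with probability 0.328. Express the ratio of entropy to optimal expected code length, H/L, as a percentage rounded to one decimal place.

Entropy H = −Σ p log₂ p ≈ 1.8228 bits.
Huffman merges: 23/250+23/125→69/250; 69/250+41/125→151/250; 99/250+151/250→1. L = 47/25 ≈ 1.8800.
Efficiency = H/L = 1.8228/1.8800 = 97.0%.

97.0%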